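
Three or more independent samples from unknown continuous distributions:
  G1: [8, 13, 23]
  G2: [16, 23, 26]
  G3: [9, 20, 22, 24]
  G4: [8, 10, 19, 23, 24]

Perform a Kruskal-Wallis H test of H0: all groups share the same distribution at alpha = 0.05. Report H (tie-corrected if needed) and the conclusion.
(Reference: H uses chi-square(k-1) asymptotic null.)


Step 1: Combine all N = 15 observations and assign midranks.
sorted (value, group, rank): (8,G1,1.5), (8,G4,1.5), (9,G3,3), (10,G4,4), (13,G1,5), (16,G2,6), (19,G4,7), (20,G3,8), (22,G3,9), (23,G1,11), (23,G2,11), (23,G4,11), (24,G3,13.5), (24,G4,13.5), (26,G2,15)
Step 2: Sum ranks within each group.
R_1 = 17.5 (n_1 = 3)
R_2 = 32 (n_2 = 3)
R_3 = 33.5 (n_3 = 4)
R_4 = 37 (n_4 = 5)
Step 3: H = 12/(N(N+1)) * sum(R_i^2/n_i) - 3(N+1)
     = 12/(15*16) * (17.5^2/3 + 32^2/3 + 33.5^2/4 + 37^2/5) - 3*16
     = 0.050000 * 997.779 - 48
     = 1.888958.
Step 4: Ties present; correction factor C = 1 - 36/(15^3 - 15) = 0.989286. Corrected H = 1.888958 / 0.989286 = 1.909416.
Step 5: Under H0, H ~ chi^2(3); p-value = 0.591419.
Step 6: alpha = 0.05. fail to reject H0.

H = 1.9094, df = 3, p = 0.591419, fail to reject H0.


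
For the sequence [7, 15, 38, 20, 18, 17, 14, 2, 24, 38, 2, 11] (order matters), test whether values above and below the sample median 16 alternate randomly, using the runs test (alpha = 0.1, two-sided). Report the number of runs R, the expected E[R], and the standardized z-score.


Step 1: Compute median = 16; label A = above, B = below.
Labels in order: BBAAAABBAABB  (n_A = 6, n_B = 6)
Step 2: Count runs R = 5.
Step 3: Under H0 (random ordering), E[R] = 2*n_A*n_B/(n_A+n_B) + 1 = 2*6*6/12 + 1 = 7.0000.
        Var[R] = 2*n_A*n_B*(2*n_A*n_B - n_A - n_B) / ((n_A+n_B)^2 * (n_A+n_B-1)) = 4320/1584 = 2.7273.
        SD[R] = 1.6514.
Step 4: Continuity-corrected z = (R + 0.5 - E[R]) / SD[R] = (5 + 0.5 - 7.0000) / 1.6514 = -0.9083.
Step 5: Two-sided p-value via normal approximation = 2*(1 - Phi(|z|)) = 0.363722.
Step 6: alpha = 0.1. fail to reject H0.

R = 5, z = -0.9083, p = 0.363722, fail to reject H0.


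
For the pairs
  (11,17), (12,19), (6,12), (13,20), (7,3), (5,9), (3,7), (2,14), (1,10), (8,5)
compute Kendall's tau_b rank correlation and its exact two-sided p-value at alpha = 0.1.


Step 1: Enumerate the 45 unordered pairs (i,j) with i<j and classify each by sign(x_j-x_i) * sign(y_j-y_i).
  (1,2):dx=+1,dy=+2->C; (1,3):dx=-5,dy=-5->C; (1,4):dx=+2,dy=+3->C; (1,5):dx=-4,dy=-14->C
  (1,6):dx=-6,dy=-8->C; (1,7):dx=-8,dy=-10->C; (1,8):dx=-9,dy=-3->C; (1,9):dx=-10,dy=-7->C
  (1,10):dx=-3,dy=-12->C; (2,3):dx=-6,dy=-7->C; (2,4):dx=+1,dy=+1->C; (2,5):dx=-5,dy=-16->C
  (2,6):dx=-7,dy=-10->C; (2,7):dx=-9,dy=-12->C; (2,8):dx=-10,dy=-5->C; (2,9):dx=-11,dy=-9->C
  (2,10):dx=-4,dy=-14->C; (3,4):dx=+7,dy=+8->C; (3,5):dx=+1,dy=-9->D; (3,6):dx=-1,dy=-3->C
  (3,7):dx=-3,dy=-5->C; (3,8):dx=-4,dy=+2->D; (3,9):dx=-5,dy=-2->C; (3,10):dx=+2,dy=-7->D
  (4,5):dx=-6,dy=-17->C; (4,6):dx=-8,dy=-11->C; (4,7):dx=-10,dy=-13->C; (4,8):dx=-11,dy=-6->C
  (4,9):dx=-12,dy=-10->C; (4,10):dx=-5,dy=-15->C; (5,6):dx=-2,dy=+6->D; (5,7):dx=-4,dy=+4->D
  (5,8):dx=-5,dy=+11->D; (5,9):dx=-6,dy=+7->D; (5,10):dx=+1,dy=+2->C; (6,7):dx=-2,dy=-2->C
  (6,8):dx=-3,dy=+5->D; (6,9):dx=-4,dy=+1->D; (6,10):dx=+3,dy=-4->D; (7,8):dx=-1,dy=+7->D
  (7,9):dx=-2,dy=+3->D; (7,10):dx=+5,dy=-2->D; (8,9):dx=-1,dy=-4->C; (8,10):dx=+6,dy=-9->D
  (9,10):dx=+7,dy=-5->D
Step 2: C = 30, D = 15, total pairs = 45.
Step 3: tau = (C - D)/(n(n-1)/2) = (30 - 15)/45 = 0.333333.
Step 4: Exact two-sided p-value (enumerate n! = 3628800 permutations of y under H0): p = 0.216373.
Step 5: alpha = 0.1. fail to reject H0.

tau_b = 0.3333 (C=30, D=15), p = 0.216373, fail to reject H0.


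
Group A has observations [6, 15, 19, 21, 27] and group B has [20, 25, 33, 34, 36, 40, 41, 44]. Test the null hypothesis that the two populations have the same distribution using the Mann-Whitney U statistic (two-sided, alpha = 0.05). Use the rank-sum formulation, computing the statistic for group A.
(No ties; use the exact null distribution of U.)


Step 1: Combine and sort all 13 observations; assign midranks.
sorted (value, group): (6,X), (15,X), (19,X), (20,Y), (21,X), (25,Y), (27,X), (33,Y), (34,Y), (36,Y), (40,Y), (41,Y), (44,Y)
ranks: 6->1, 15->2, 19->3, 20->4, 21->5, 25->6, 27->7, 33->8, 34->9, 36->10, 40->11, 41->12, 44->13
Step 2: Rank sum for X: R1 = 1 + 2 + 3 + 5 + 7 = 18.
Step 3: U_X = R1 - n1(n1+1)/2 = 18 - 5*6/2 = 18 - 15 = 3.
       U_Y = n1*n2 - U_X = 40 - 3 = 37.
Step 4: No ties, so the exact null distribution of U (based on enumerating the C(13,5) = 1287 equally likely rank assignments) gives the two-sided p-value.
Step 5: p-value = 0.010878; compare to alpha = 0.05. reject H0.

U_X = 3, p = 0.010878, reject H0 at alpha = 0.05.


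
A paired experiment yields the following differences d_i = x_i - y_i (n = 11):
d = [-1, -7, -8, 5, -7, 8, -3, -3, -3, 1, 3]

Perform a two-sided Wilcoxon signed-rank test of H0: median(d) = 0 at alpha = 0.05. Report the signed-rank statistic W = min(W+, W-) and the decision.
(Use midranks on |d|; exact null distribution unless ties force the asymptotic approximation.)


Step 1: Drop any zero differences (none here) and take |d_i|.
|d| = [1, 7, 8, 5, 7, 8, 3, 3, 3, 1, 3]
Step 2: Midrank |d_i| (ties get averaged ranks).
ranks: |1|->1.5, |7|->8.5, |8|->10.5, |5|->7, |7|->8.5, |8|->10.5, |3|->4.5, |3|->4.5, |3|->4.5, |1|->1.5, |3|->4.5
Step 3: Attach original signs; sum ranks with positive sign and with negative sign.
W+ = 7 + 10.5 + 1.5 + 4.5 = 23.5
W- = 1.5 + 8.5 + 10.5 + 8.5 + 4.5 + 4.5 + 4.5 = 42.5
(Check: W+ + W- = 66 should equal n(n+1)/2 = 66.)
Step 4: Test statistic W = min(W+, W-) = 23.5.
Step 5: Ties in |d|, so use the tie-corrected normal approximation.
        E[W] = n(n+1)/4 = 11*12/4 = 33.
        Tie groups: |d|=1 (t=2), |d|=3 (t=4), |d|=7 (t=2), |d|=8 (t=2); sum(t^3 - t) = 78.
        Var[W] = n(n+1)(2n+1)/24 - sum(t^3-t)/48 = 3036/24 - 78/48 = 124.875.
        z = (W - E[W]) / sqrt(Var[W]) = (23.5 - 33) / 11.1747 = -0.8501.
        Two-sided p = 2*Phi(z) = 0.395252.
Step 6: alpha = 0.05. fail to reject H0.

W+ = 23.5, W- = 42.5, W = min = 23.5, p = 0.395252, fail to reject H0.


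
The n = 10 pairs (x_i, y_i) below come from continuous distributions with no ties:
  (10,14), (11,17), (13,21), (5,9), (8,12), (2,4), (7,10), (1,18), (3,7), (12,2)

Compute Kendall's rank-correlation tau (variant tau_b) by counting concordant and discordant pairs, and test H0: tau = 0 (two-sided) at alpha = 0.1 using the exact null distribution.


Step 1: Enumerate the 45 unordered pairs (i,j) with i<j and classify each by sign(x_j-x_i) * sign(y_j-y_i).
  (1,2):dx=+1,dy=+3->C; (1,3):dx=+3,dy=+7->C; (1,4):dx=-5,dy=-5->C; (1,5):dx=-2,dy=-2->C
  (1,6):dx=-8,dy=-10->C; (1,7):dx=-3,dy=-4->C; (1,8):dx=-9,dy=+4->D; (1,9):dx=-7,dy=-7->C
  (1,10):dx=+2,dy=-12->D; (2,3):dx=+2,dy=+4->C; (2,4):dx=-6,dy=-8->C; (2,5):dx=-3,dy=-5->C
  (2,6):dx=-9,dy=-13->C; (2,7):dx=-4,dy=-7->C; (2,8):dx=-10,dy=+1->D; (2,9):dx=-8,dy=-10->C
  (2,10):dx=+1,dy=-15->D; (3,4):dx=-8,dy=-12->C; (3,5):dx=-5,dy=-9->C; (3,6):dx=-11,dy=-17->C
  (3,7):dx=-6,dy=-11->C; (3,8):dx=-12,dy=-3->C; (3,9):dx=-10,dy=-14->C; (3,10):dx=-1,dy=-19->C
  (4,5):dx=+3,dy=+3->C; (4,6):dx=-3,dy=-5->C; (4,7):dx=+2,dy=+1->C; (4,8):dx=-4,dy=+9->D
  (4,9):dx=-2,dy=-2->C; (4,10):dx=+7,dy=-7->D; (5,6):dx=-6,dy=-8->C; (5,7):dx=-1,dy=-2->C
  (5,8):dx=-7,dy=+6->D; (5,9):dx=-5,dy=-5->C; (5,10):dx=+4,dy=-10->D; (6,7):dx=+5,dy=+6->C
  (6,8):dx=-1,dy=+14->D; (6,9):dx=+1,dy=+3->C; (6,10):dx=+10,dy=-2->D; (7,8):dx=-6,dy=+8->D
  (7,9):dx=-4,dy=-3->C; (7,10):dx=+5,dy=-8->D; (8,9):dx=+2,dy=-11->D; (8,10):dx=+11,dy=-16->D
  (9,10):dx=+9,dy=-5->D
Step 2: C = 30, D = 15, total pairs = 45.
Step 3: tau = (C - D)/(n(n-1)/2) = (30 - 15)/45 = 0.333333.
Step 4: Exact two-sided p-value (enumerate n! = 3628800 permutations of y under H0): p = 0.216373.
Step 5: alpha = 0.1. fail to reject H0.

tau_b = 0.3333 (C=30, D=15), p = 0.216373, fail to reject H0.


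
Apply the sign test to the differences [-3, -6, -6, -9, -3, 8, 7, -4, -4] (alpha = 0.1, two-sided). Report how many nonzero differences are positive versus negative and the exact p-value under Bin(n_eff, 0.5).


Step 1: Discard zero differences. Original n = 9; n_eff = number of nonzero differences = 9.
Nonzero differences (with sign): -3, -6, -6, -9, -3, +8, +7, -4, -4
Step 2: Count signs: positive = 2, negative = 7.
Step 3: Under H0: P(positive) = 0.5, so the number of positives S ~ Bin(9, 0.5).
Step 4: Two-sided exact p-value = sum of Bin(9,0.5) probabilities at or below the observed probability = 0.179688.
Step 5: alpha = 0.1. fail to reject H0.

n_eff = 9, pos = 2, neg = 7, p = 0.179688, fail to reject H0.


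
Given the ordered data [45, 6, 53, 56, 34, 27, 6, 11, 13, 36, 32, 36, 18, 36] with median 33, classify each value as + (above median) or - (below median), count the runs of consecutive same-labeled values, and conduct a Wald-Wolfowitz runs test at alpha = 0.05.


Step 1: Compute median = 33; label A = above, B = below.
Labels in order: ABAAABBBBABABA  (n_A = 7, n_B = 7)
Step 2: Count runs R = 9.
Step 3: Under H0 (random ordering), E[R] = 2*n_A*n_B/(n_A+n_B) + 1 = 2*7*7/14 + 1 = 8.0000.
        Var[R] = 2*n_A*n_B*(2*n_A*n_B - n_A - n_B) / ((n_A+n_B)^2 * (n_A+n_B-1)) = 8232/2548 = 3.2308.
        SD[R] = 1.7974.
Step 4: Continuity-corrected z = (R - 0.5 - E[R]) / SD[R] = (9 - 0.5 - 8.0000) / 1.7974 = 0.2782.
Step 5: Two-sided p-value via normal approximation = 2*(1 - Phi(|z|)) = 0.780879.
Step 6: alpha = 0.05. fail to reject H0.

R = 9, z = 0.2782, p = 0.780879, fail to reject H0.


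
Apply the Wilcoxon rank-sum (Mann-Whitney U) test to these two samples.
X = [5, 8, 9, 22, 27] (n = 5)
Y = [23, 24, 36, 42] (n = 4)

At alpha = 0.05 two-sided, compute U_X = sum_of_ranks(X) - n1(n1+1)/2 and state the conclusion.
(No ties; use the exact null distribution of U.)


Step 1: Combine and sort all 9 observations; assign midranks.
sorted (value, group): (5,X), (8,X), (9,X), (22,X), (23,Y), (24,Y), (27,X), (36,Y), (42,Y)
ranks: 5->1, 8->2, 9->3, 22->4, 23->5, 24->6, 27->7, 36->8, 42->9
Step 2: Rank sum for X: R1 = 1 + 2 + 3 + 4 + 7 = 17.
Step 3: U_X = R1 - n1(n1+1)/2 = 17 - 5*6/2 = 17 - 15 = 2.
       U_Y = n1*n2 - U_X = 20 - 2 = 18.
Step 4: No ties, so the exact null distribution of U (based on enumerating the C(9,5) = 126 equally likely rank assignments) gives the two-sided p-value.
Step 5: p-value = 0.063492; compare to alpha = 0.05. fail to reject H0.

U_X = 2, p = 0.063492, fail to reject H0 at alpha = 0.05.


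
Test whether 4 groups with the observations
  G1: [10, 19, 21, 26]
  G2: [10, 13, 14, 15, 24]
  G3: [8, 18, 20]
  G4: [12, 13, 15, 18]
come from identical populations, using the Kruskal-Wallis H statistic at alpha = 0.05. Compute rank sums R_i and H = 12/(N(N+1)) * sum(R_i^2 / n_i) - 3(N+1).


Step 1: Combine all N = 16 observations and assign midranks.
sorted (value, group, rank): (8,G3,1), (10,G1,2.5), (10,G2,2.5), (12,G4,4), (13,G2,5.5), (13,G4,5.5), (14,G2,7), (15,G2,8.5), (15,G4,8.5), (18,G3,10.5), (18,G4,10.5), (19,G1,12), (20,G3,13), (21,G1,14), (24,G2,15), (26,G1,16)
Step 2: Sum ranks within each group.
R_1 = 44.5 (n_1 = 4)
R_2 = 38.5 (n_2 = 5)
R_3 = 24.5 (n_3 = 3)
R_4 = 28.5 (n_4 = 4)
Step 3: H = 12/(N(N+1)) * sum(R_i^2/n_i) - 3(N+1)
     = 12/(16*17) * (44.5^2/4 + 38.5^2/5 + 24.5^2/3 + 28.5^2/4) - 3*17
     = 0.044118 * 1194.66 - 51
     = 1.705515.
Step 4: Ties present; correction factor C = 1 - 24/(16^3 - 16) = 0.994118. Corrected H = 1.705515 / 0.994118 = 1.715607.
Step 5: Under H0, H ~ chi^2(3); p-value = 0.633470.
Step 6: alpha = 0.05. fail to reject H0.

H = 1.7156, df = 3, p = 0.633470, fail to reject H0.


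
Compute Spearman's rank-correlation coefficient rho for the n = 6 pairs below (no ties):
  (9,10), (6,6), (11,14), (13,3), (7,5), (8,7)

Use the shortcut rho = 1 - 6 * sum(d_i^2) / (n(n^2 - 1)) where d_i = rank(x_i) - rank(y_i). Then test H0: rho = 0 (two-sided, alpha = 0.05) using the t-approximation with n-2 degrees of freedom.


Step 1: Rank x and y separately (midranks; no ties here).
rank(x): 9->4, 6->1, 11->5, 13->6, 7->2, 8->3
rank(y): 10->5, 6->3, 14->6, 3->1, 5->2, 7->4
Step 2: d_i = R_x(i) - R_y(i); compute d_i^2.
  (4-5)^2=1, (1-3)^2=4, (5-6)^2=1, (6-1)^2=25, (2-2)^2=0, (3-4)^2=1
sum(d^2) = 32.
Step 3: rho = 1 - 6*32 / (6*(6^2 - 1)) = 1 - 192/210 = 0.085714.
Step 4: Under H0, t = rho * sqrt((n-2)/(1-rho^2)) = 0.1721 ~ t(4).
Step 5: Two-sided p-value from the t-distribution with 4 df = 0.871743.
Step 6: alpha = 0.05. fail to reject H0.

rho = 0.0857, p = 0.871743, fail to reject H0 at alpha = 0.05.


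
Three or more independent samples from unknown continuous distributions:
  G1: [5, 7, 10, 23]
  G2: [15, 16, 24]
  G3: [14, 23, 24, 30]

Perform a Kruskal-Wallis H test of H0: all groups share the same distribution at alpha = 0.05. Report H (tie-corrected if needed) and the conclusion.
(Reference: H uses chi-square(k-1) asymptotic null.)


Step 1: Combine all N = 11 observations and assign midranks.
sorted (value, group, rank): (5,G1,1), (7,G1,2), (10,G1,3), (14,G3,4), (15,G2,5), (16,G2,6), (23,G1,7.5), (23,G3,7.5), (24,G2,9.5), (24,G3,9.5), (30,G3,11)
Step 2: Sum ranks within each group.
R_1 = 13.5 (n_1 = 4)
R_2 = 20.5 (n_2 = 3)
R_3 = 32 (n_3 = 4)
Step 3: H = 12/(N(N+1)) * sum(R_i^2/n_i) - 3(N+1)
     = 12/(11*12) * (13.5^2/4 + 20.5^2/3 + 32^2/4) - 3*12
     = 0.090909 * 441.646 - 36
     = 4.149621.
Step 4: Ties present; correction factor C = 1 - 12/(11^3 - 11) = 0.990909. Corrected H = 4.149621 / 0.990909 = 4.187691.
Step 5: Under H0, H ~ chi^2(2); p-value = 0.123212.
Step 6: alpha = 0.05. fail to reject H0.

H = 4.1877, df = 2, p = 0.123212, fail to reject H0.


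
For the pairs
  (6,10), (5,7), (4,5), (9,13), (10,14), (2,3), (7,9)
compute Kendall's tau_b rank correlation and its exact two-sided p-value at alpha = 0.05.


Step 1: Enumerate the 21 unordered pairs (i,j) with i<j and classify each by sign(x_j-x_i) * sign(y_j-y_i).
  (1,2):dx=-1,dy=-3->C; (1,3):dx=-2,dy=-5->C; (1,4):dx=+3,dy=+3->C; (1,5):dx=+4,dy=+4->C
  (1,6):dx=-4,dy=-7->C; (1,7):dx=+1,dy=-1->D; (2,3):dx=-1,dy=-2->C; (2,4):dx=+4,dy=+6->C
  (2,5):dx=+5,dy=+7->C; (2,6):dx=-3,dy=-4->C; (2,7):dx=+2,dy=+2->C; (3,4):dx=+5,dy=+8->C
  (3,5):dx=+6,dy=+9->C; (3,6):dx=-2,dy=-2->C; (3,7):dx=+3,dy=+4->C; (4,5):dx=+1,dy=+1->C
  (4,6):dx=-7,dy=-10->C; (4,7):dx=-2,dy=-4->C; (5,6):dx=-8,dy=-11->C; (5,7):dx=-3,dy=-5->C
  (6,7):dx=+5,dy=+6->C
Step 2: C = 20, D = 1, total pairs = 21.
Step 3: tau = (C - D)/(n(n-1)/2) = (20 - 1)/21 = 0.904762.
Step 4: Exact two-sided p-value (enumerate n! = 5040 permutations of y under H0): p = 0.002778.
Step 5: alpha = 0.05. reject H0.

tau_b = 0.9048 (C=20, D=1), p = 0.002778, reject H0.


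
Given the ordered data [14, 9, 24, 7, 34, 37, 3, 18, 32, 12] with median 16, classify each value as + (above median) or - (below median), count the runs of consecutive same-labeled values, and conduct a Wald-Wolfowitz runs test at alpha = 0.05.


Step 1: Compute median = 16; label A = above, B = below.
Labels in order: BBABAABAAB  (n_A = 5, n_B = 5)
Step 2: Count runs R = 7.
Step 3: Under H0 (random ordering), E[R] = 2*n_A*n_B/(n_A+n_B) + 1 = 2*5*5/10 + 1 = 6.0000.
        Var[R] = 2*n_A*n_B*(2*n_A*n_B - n_A - n_B) / ((n_A+n_B)^2 * (n_A+n_B-1)) = 2000/900 = 2.2222.
        SD[R] = 1.4907.
Step 4: Continuity-corrected z = (R - 0.5 - E[R]) / SD[R] = (7 - 0.5 - 6.0000) / 1.4907 = 0.3354.
Step 5: Two-sided p-value via normal approximation = 2*(1 - Phi(|z|)) = 0.737316.
Step 6: alpha = 0.05. fail to reject H0.

R = 7, z = 0.3354, p = 0.737316, fail to reject H0.


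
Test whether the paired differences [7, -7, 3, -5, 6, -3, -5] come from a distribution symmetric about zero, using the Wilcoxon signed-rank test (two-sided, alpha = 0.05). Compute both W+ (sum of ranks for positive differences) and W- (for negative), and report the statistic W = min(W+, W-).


Step 1: Drop any zero differences (none here) and take |d_i|.
|d| = [7, 7, 3, 5, 6, 3, 5]
Step 2: Midrank |d_i| (ties get averaged ranks).
ranks: |7|->6.5, |7|->6.5, |3|->1.5, |5|->3.5, |6|->5, |3|->1.5, |5|->3.5
Step 3: Attach original signs; sum ranks with positive sign and with negative sign.
W+ = 6.5 + 1.5 + 5 = 13
W- = 6.5 + 3.5 + 1.5 + 3.5 = 15
(Check: W+ + W- = 28 should equal n(n+1)/2 = 28.)
Step 4: Test statistic W = min(W+, W-) = 13.
Step 5: Ties in |d|, so use the tie-corrected normal approximation.
        E[W] = n(n+1)/4 = 7*8/4 = 14.
        Tie groups: |d|=3 (t=2), |d|=5 (t=2), |d|=7 (t=2); sum(t^3 - t) = 18.
        Var[W] = n(n+1)(2n+1)/24 - sum(t^3-t)/48 = 840/24 - 18/48 = 34.625.
        z = (W - E[W]) / sqrt(Var[W]) = (13 - 14) / 5.8843 = -0.1699.
        Two-sided p = 2*Phi(z) = 0.865054.
Step 6: alpha = 0.05. fail to reject H0.

W+ = 13, W- = 15, W = min = 13, p = 0.865054, fail to reject H0.


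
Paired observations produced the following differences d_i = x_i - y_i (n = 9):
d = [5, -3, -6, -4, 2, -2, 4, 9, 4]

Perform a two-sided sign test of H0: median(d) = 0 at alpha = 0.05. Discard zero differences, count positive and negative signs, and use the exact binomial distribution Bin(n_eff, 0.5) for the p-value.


Step 1: Discard zero differences. Original n = 9; n_eff = number of nonzero differences = 9.
Nonzero differences (with sign): +5, -3, -6, -4, +2, -2, +4, +9, +4
Step 2: Count signs: positive = 5, negative = 4.
Step 3: Under H0: P(positive) = 0.5, so the number of positives S ~ Bin(9, 0.5).
Step 4: Two-sided exact p-value = sum of Bin(9,0.5) probabilities at or below the observed probability = 1.000000.
Step 5: alpha = 0.05. fail to reject H0.

n_eff = 9, pos = 5, neg = 4, p = 1.000000, fail to reject H0.


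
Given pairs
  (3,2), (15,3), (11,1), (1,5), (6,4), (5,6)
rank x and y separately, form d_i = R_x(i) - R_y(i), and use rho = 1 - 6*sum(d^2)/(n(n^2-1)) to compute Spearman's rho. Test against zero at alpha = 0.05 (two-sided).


Step 1: Rank x and y separately (midranks; no ties here).
rank(x): 3->2, 15->6, 11->5, 1->1, 6->4, 5->3
rank(y): 2->2, 3->3, 1->1, 5->5, 4->4, 6->6
Step 2: d_i = R_x(i) - R_y(i); compute d_i^2.
  (2-2)^2=0, (6-3)^2=9, (5-1)^2=16, (1-5)^2=16, (4-4)^2=0, (3-6)^2=9
sum(d^2) = 50.
Step 3: rho = 1 - 6*50 / (6*(6^2 - 1)) = 1 - 300/210 = -0.428571.
Step 4: Under H0, t = rho * sqrt((n-2)/(1-rho^2)) = -0.9487 ~ t(4).
Step 5: Two-sided p-value from the t-distribution with 4 df = 0.396501.
Step 6: alpha = 0.05. fail to reject H0.

rho = -0.4286, p = 0.396501, fail to reject H0 at alpha = 0.05.


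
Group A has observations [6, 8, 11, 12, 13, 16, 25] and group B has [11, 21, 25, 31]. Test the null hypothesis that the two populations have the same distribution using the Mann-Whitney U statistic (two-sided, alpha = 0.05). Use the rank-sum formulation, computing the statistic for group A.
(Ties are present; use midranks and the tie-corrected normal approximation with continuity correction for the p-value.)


Step 1: Combine and sort all 11 observations; assign midranks.
sorted (value, group): (6,X), (8,X), (11,X), (11,Y), (12,X), (13,X), (16,X), (21,Y), (25,X), (25,Y), (31,Y)
ranks: 6->1, 8->2, 11->3.5, 11->3.5, 12->5, 13->6, 16->7, 21->8, 25->9.5, 25->9.5, 31->11
Step 2: Rank sum for X: R1 = 1 + 2 + 3.5 + 5 + 6 + 7 + 9.5 = 34.
Step 3: U_X = R1 - n1(n1+1)/2 = 34 - 7*8/2 = 34 - 28 = 6.
       U_Y = n1*n2 - U_X = 28 - 6 = 22.
Step 4: Ties are present, so use the tie-corrected normal approximation (with continuity correction) for the p-value.
Step 5: p-value = 0.154489; compare to alpha = 0.05. fail to reject H0.

U_X = 6, p = 0.154489, fail to reject H0 at alpha = 0.05.


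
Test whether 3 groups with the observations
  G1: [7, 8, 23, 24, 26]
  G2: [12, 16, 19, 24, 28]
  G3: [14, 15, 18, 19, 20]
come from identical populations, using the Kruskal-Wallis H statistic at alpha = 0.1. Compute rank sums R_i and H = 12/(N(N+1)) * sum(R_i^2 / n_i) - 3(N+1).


Step 1: Combine all N = 15 observations and assign midranks.
sorted (value, group, rank): (7,G1,1), (8,G1,2), (12,G2,3), (14,G3,4), (15,G3,5), (16,G2,6), (18,G3,7), (19,G2,8.5), (19,G3,8.5), (20,G3,10), (23,G1,11), (24,G1,12.5), (24,G2,12.5), (26,G1,14), (28,G2,15)
Step 2: Sum ranks within each group.
R_1 = 40.5 (n_1 = 5)
R_2 = 45 (n_2 = 5)
R_3 = 34.5 (n_3 = 5)
Step 3: H = 12/(N(N+1)) * sum(R_i^2/n_i) - 3(N+1)
     = 12/(15*16) * (40.5^2/5 + 45^2/5 + 34.5^2/5) - 3*16
     = 0.050000 * 971.1 - 48
     = 0.555000.
Step 4: Ties present; correction factor C = 1 - 12/(15^3 - 15) = 0.996429. Corrected H = 0.555000 / 0.996429 = 0.556989.
Step 5: Under H0, H ~ chi^2(2); p-value = 0.756922.
Step 6: alpha = 0.1. fail to reject H0.

H = 0.5570, df = 2, p = 0.756922, fail to reject H0.


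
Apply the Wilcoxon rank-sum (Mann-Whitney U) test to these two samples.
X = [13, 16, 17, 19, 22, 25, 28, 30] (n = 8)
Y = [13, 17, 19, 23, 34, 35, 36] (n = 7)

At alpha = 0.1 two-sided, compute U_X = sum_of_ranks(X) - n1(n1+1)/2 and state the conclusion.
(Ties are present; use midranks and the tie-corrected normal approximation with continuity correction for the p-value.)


Step 1: Combine and sort all 15 observations; assign midranks.
sorted (value, group): (13,X), (13,Y), (16,X), (17,X), (17,Y), (19,X), (19,Y), (22,X), (23,Y), (25,X), (28,X), (30,X), (34,Y), (35,Y), (36,Y)
ranks: 13->1.5, 13->1.5, 16->3, 17->4.5, 17->4.5, 19->6.5, 19->6.5, 22->8, 23->9, 25->10, 28->11, 30->12, 34->13, 35->14, 36->15
Step 2: Rank sum for X: R1 = 1.5 + 3 + 4.5 + 6.5 + 8 + 10 + 11 + 12 = 56.5.
Step 3: U_X = R1 - n1(n1+1)/2 = 56.5 - 8*9/2 = 56.5 - 36 = 20.5.
       U_Y = n1*n2 - U_X = 56 - 20.5 = 35.5.
Step 4: Ties are present, so use the tie-corrected normal approximation (with continuity correction) for the p-value.
Step 5: p-value = 0.416636; compare to alpha = 0.1. fail to reject H0.

U_X = 20.5, p = 0.416636, fail to reject H0 at alpha = 0.1.


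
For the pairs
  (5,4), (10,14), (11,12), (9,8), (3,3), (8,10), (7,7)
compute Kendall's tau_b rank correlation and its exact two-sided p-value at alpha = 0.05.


Step 1: Enumerate the 21 unordered pairs (i,j) with i<j and classify each by sign(x_j-x_i) * sign(y_j-y_i).
  (1,2):dx=+5,dy=+10->C; (1,3):dx=+6,dy=+8->C; (1,4):dx=+4,dy=+4->C; (1,5):dx=-2,dy=-1->C
  (1,6):dx=+3,dy=+6->C; (1,7):dx=+2,dy=+3->C; (2,3):dx=+1,dy=-2->D; (2,4):dx=-1,dy=-6->C
  (2,5):dx=-7,dy=-11->C; (2,6):dx=-2,dy=-4->C; (2,7):dx=-3,dy=-7->C; (3,4):dx=-2,dy=-4->C
  (3,5):dx=-8,dy=-9->C; (3,6):dx=-3,dy=-2->C; (3,7):dx=-4,dy=-5->C; (4,5):dx=-6,dy=-5->C
  (4,6):dx=-1,dy=+2->D; (4,7):dx=-2,dy=-1->C; (5,6):dx=+5,dy=+7->C; (5,7):dx=+4,dy=+4->C
  (6,7):dx=-1,dy=-3->C
Step 2: C = 19, D = 2, total pairs = 21.
Step 3: tau = (C - D)/(n(n-1)/2) = (19 - 2)/21 = 0.809524.
Step 4: Exact two-sided p-value (enumerate n! = 5040 permutations of y under H0): p = 0.010714.
Step 5: alpha = 0.05. reject H0.

tau_b = 0.8095 (C=19, D=2), p = 0.010714, reject H0.


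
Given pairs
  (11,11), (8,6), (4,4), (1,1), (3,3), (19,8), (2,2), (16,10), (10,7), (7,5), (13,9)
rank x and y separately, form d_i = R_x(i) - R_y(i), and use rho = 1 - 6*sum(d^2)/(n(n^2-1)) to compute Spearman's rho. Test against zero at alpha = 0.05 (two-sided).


Step 1: Rank x and y separately (midranks; no ties here).
rank(x): 11->8, 8->6, 4->4, 1->1, 3->3, 19->11, 2->2, 16->10, 10->7, 7->5, 13->9
rank(y): 11->11, 6->6, 4->4, 1->1, 3->3, 8->8, 2->2, 10->10, 7->7, 5->5, 9->9
Step 2: d_i = R_x(i) - R_y(i); compute d_i^2.
  (8-11)^2=9, (6-6)^2=0, (4-4)^2=0, (1-1)^2=0, (3-3)^2=0, (11-8)^2=9, (2-2)^2=0, (10-10)^2=0, (7-7)^2=0, (5-5)^2=0, (9-9)^2=0
sum(d^2) = 18.
Step 3: rho = 1 - 6*18 / (11*(11^2 - 1)) = 1 - 108/1320 = 0.918182.
Step 4: Under H0, t = rho * sqrt((n-2)/(1-rho^2)) = 6.9531 ~ t(9).
Step 5: Two-sided p-value from the t-distribution with 9 df = 0.000067.
Step 6: alpha = 0.05. reject H0.

rho = 0.9182, p = 0.000067, reject H0 at alpha = 0.05.


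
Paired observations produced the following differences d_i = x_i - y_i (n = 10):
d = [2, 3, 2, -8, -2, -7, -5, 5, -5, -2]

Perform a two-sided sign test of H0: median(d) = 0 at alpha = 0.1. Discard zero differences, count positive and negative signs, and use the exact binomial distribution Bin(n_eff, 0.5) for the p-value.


Step 1: Discard zero differences. Original n = 10; n_eff = number of nonzero differences = 10.
Nonzero differences (with sign): +2, +3, +2, -8, -2, -7, -5, +5, -5, -2
Step 2: Count signs: positive = 4, negative = 6.
Step 3: Under H0: P(positive) = 0.5, so the number of positives S ~ Bin(10, 0.5).
Step 4: Two-sided exact p-value = sum of Bin(10,0.5) probabilities at or below the observed probability = 0.753906.
Step 5: alpha = 0.1. fail to reject H0.

n_eff = 10, pos = 4, neg = 6, p = 0.753906, fail to reject H0.


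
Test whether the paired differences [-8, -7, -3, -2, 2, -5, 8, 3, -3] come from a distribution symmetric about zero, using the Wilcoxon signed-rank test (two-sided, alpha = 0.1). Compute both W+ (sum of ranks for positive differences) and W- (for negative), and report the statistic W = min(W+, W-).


Step 1: Drop any zero differences (none here) and take |d_i|.
|d| = [8, 7, 3, 2, 2, 5, 8, 3, 3]
Step 2: Midrank |d_i| (ties get averaged ranks).
ranks: |8|->8.5, |7|->7, |3|->4, |2|->1.5, |2|->1.5, |5|->6, |8|->8.5, |3|->4, |3|->4
Step 3: Attach original signs; sum ranks with positive sign and with negative sign.
W+ = 1.5 + 8.5 + 4 = 14
W- = 8.5 + 7 + 4 + 1.5 + 6 + 4 = 31
(Check: W+ + W- = 45 should equal n(n+1)/2 = 45.)
Step 4: Test statistic W = min(W+, W-) = 14.
Step 5: Ties in |d|, so use the tie-corrected normal approximation.
        E[W] = n(n+1)/4 = 9*10/4 = 22.5.
        Tie groups: |d|=2 (t=2), |d|=3 (t=3), |d|=8 (t=2); sum(t^3 - t) = 36.
        Var[W] = n(n+1)(2n+1)/24 - sum(t^3-t)/48 = 1710/24 - 36/48 = 70.5.
        z = (W - E[W]) / sqrt(Var[W]) = (14 - 22.5) / 8.3964 = -1.0123.
        Two-sided p = 2*Phi(z) = 0.311378.
Step 6: alpha = 0.1. fail to reject H0.

W+ = 14, W- = 31, W = min = 14, p = 0.311378, fail to reject H0.


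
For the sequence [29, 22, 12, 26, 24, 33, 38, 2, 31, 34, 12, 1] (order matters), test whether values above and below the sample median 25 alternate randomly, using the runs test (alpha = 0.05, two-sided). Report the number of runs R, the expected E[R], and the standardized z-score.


Step 1: Compute median = 25; label A = above, B = below.
Labels in order: ABBABAABAABB  (n_A = 6, n_B = 6)
Step 2: Count runs R = 8.
Step 3: Under H0 (random ordering), E[R] = 2*n_A*n_B/(n_A+n_B) + 1 = 2*6*6/12 + 1 = 7.0000.
        Var[R] = 2*n_A*n_B*(2*n_A*n_B - n_A - n_B) / ((n_A+n_B)^2 * (n_A+n_B-1)) = 4320/1584 = 2.7273.
        SD[R] = 1.6514.
Step 4: Continuity-corrected z = (R - 0.5 - E[R]) / SD[R] = (8 - 0.5 - 7.0000) / 1.6514 = 0.3028.
Step 5: Two-sided p-value via normal approximation = 2*(1 - Phi(|z|)) = 0.762069.
Step 6: alpha = 0.05. fail to reject H0.

R = 8, z = 0.3028, p = 0.762069, fail to reject H0.


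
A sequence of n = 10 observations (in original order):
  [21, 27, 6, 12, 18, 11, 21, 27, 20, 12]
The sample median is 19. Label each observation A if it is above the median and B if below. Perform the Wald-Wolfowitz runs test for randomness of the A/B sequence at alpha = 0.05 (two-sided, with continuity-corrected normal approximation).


Step 1: Compute median = 19; label A = above, B = below.
Labels in order: AABBBBAAAB  (n_A = 5, n_B = 5)
Step 2: Count runs R = 4.
Step 3: Under H0 (random ordering), E[R] = 2*n_A*n_B/(n_A+n_B) + 1 = 2*5*5/10 + 1 = 6.0000.
        Var[R] = 2*n_A*n_B*(2*n_A*n_B - n_A - n_B) / ((n_A+n_B)^2 * (n_A+n_B-1)) = 2000/900 = 2.2222.
        SD[R] = 1.4907.
Step 4: Continuity-corrected z = (R + 0.5 - E[R]) / SD[R] = (4 + 0.5 - 6.0000) / 1.4907 = -1.0062.
Step 5: Two-sided p-value via normal approximation = 2*(1 - Phi(|z|)) = 0.314305.
Step 6: alpha = 0.05. fail to reject H0.

R = 4, z = -1.0062, p = 0.314305, fail to reject H0.


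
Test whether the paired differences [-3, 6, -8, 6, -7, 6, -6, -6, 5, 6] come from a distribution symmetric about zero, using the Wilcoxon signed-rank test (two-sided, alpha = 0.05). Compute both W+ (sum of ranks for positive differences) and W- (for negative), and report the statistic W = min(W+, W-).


Step 1: Drop any zero differences (none here) and take |d_i|.
|d| = [3, 6, 8, 6, 7, 6, 6, 6, 5, 6]
Step 2: Midrank |d_i| (ties get averaged ranks).
ranks: |3|->1, |6|->5.5, |8|->10, |6|->5.5, |7|->9, |6|->5.5, |6|->5.5, |6|->5.5, |5|->2, |6|->5.5
Step 3: Attach original signs; sum ranks with positive sign and with negative sign.
W+ = 5.5 + 5.5 + 5.5 + 2 + 5.5 = 24
W- = 1 + 10 + 9 + 5.5 + 5.5 = 31
(Check: W+ + W- = 55 should equal n(n+1)/2 = 55.)
Step 4: Test statistic W = min(W+, W-) = 24.
Step 5: Ties in |d|, so use the tie-corrected normal approximation.
        E[W] = n(n+1)/4 = 10*11/4 = 27.5.
        Tie groups: |d|=6 (t=6); sum(t^3 - t) = 210.
        Var[W] = n(n+1)(2n+1)/24 - sum(t^3-t)/48 = 2310/24 - 210/48 = 91.875.
        z = (W - E[W]) / sqrt(Var[W]) = (24 - 27.5) / 9.5851 = -0.3651.
        Two-sided p = 2*Phi(z) = 0.715001.
Step 6: alpha = 0.05. fail to reject H0.

W+ = 24, W- = 31, W = min = 24, p = 0.715001, fail to reject H0.


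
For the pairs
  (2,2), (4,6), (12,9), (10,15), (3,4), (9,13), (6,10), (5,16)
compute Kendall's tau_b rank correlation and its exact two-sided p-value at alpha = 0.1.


Step 1: Enumerate the 28 unordered pairs (i,j) with i<j and classify each by sign(x_j-x_i) * sign(y_j-y_i).
  (1,2):dx=+2,dy=+4->C; (1,3):dx=+10,dy=+7->C; (1,4):dx=+8,dy=+13->C; (1,5):dx=+1,dy=+2->C
  (1,6):dx=+7,dy=+11->C; (1,7):dx=+4,dy=+8->C; (1,8):dx=+3,dy=+14->C; (2,3):dx=+8,dy=+3->C
  (2,4):dx=+6,dy=+9->C; (2,5):dx=-1,dy=-2->C; (2,6):dx=+5,dy=+7->C; (2,7):dx=+2,dy=+4->C
  (2,8):dx=+1,dy=+10->C; (3,4):dx=-2,dy=+6->D; (3,5):dx=-9,dy=-5->C; (3,6):dx=-3,dy=+4->D
  (3,7):dx=-6,dy=+1->D; (3,8):dx=-7,dy=+7->D; (4,5):dx=-7,dy=-11->C; (4,6):dx=-1,dy=-2->C
  (4,7):dx=-4,dy=-5->C; (4,8):dx=-5,dy=+1->D; (5,6):dx=+6,dy=+9->C; (5,7):dx=+3,dy=+6->C
  (5,8):dx=+2,dy=+12->C; (6,7):dx=-3,dy=-3->C; (6,8):dx=-4,dy=+3->D; (7,8):dx=-1,dy=+6->D
Step 2: C = 21, D = 7, total pairs = 28.
Step 3: tau = (C - D)/(n(n-1)/2) = (21 - 7)/28 = 0.500000.
Step 4: Exact two-sided p-value (enumerate n! = 40320 permutations of y under H0): p = 0.108681.
Step 5: alpha = 0.1. fail to reject H0.

tau_b = 0.5000 (C=21, D=7), p = 0.108681, fail to reject H0.


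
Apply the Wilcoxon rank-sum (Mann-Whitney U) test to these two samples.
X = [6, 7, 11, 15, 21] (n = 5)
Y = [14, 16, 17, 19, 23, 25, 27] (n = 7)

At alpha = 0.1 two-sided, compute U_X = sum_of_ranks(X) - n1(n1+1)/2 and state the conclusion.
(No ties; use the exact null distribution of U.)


Step 1: Combine and sort all 12 observations; assign midranks.
sorted (value, group): (6,X), (7,X), (11,X), (14,Y), (15,X), (16,Y), (17,Y), (19,Y), (21,X), (23,Y), (25,Y), (27,Y)
ranks: 6->1, 7->2, 11->3, 14->4, 15->5, 16->6, 17->7, 19->8, 21->9, 23->10, 25->11, 27->12
Step 2: Rank sum for X: R1 = 1 + 2 + 3 + 5 + 9 = 20.
Step 3: U_X = R1 - n1(n1+1)/2 = 20 - 5*6/2 = 20 - 15 = 5.
       U_Y = n1*n2 - U_X = 35 - 5 = 30.
Step 4: No ties, so the exact null distribution of U (based on enumerating the C(12,5) = 792 equally likely rank assignments) gives the two-sided p-value.
Step 5: p-value = 0.047980; compare to alpha = 0.1. reject H0.

U_X = 5, p = 0.047980, reject H0 at alpha = 0.1.


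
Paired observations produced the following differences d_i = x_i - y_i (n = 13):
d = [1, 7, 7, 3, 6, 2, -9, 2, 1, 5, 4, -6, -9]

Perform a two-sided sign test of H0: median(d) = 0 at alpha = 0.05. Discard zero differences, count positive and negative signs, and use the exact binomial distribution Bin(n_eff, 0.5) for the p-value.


Step 1: Discard zero differences. Original n = 13; n_eff = number of nonzero differences = 13.
Nonzero differences (with sign): +1, +7, +7, +3, +6, +2, -9, +2, +1, +5, +4, -6, -9
Step 2: Count signs: positive = 10, negative = 3.
Step 3: Under H0: P(positive) = 0.5, so the number of positives S ~ Bin(13, 0.5).
Step 4: Two-sided exact p-value = sum of Bin(13,0.5) probabilities at or below the observed probability = 0.092285.
Step 5: alpha = 0.05. fail to reject H0.

n_eff = 13, pos = 10, neg = 3, p = 0.092285, fail to reject H0.


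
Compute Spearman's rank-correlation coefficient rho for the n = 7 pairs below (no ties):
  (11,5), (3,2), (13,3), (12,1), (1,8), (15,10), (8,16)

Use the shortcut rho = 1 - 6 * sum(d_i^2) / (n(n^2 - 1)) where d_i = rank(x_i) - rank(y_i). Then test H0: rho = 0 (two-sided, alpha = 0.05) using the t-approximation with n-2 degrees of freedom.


Step 1: Rank x and y separately (midranks; no ties here).
rank(x): 11->4, 3->2, 13->6, 12->5, 1->1, 15->7, 8->3
rank(y): 5->4, 2->2, 3->3, 1->1, 8->5, 10->6, 16->7
Step 2: d_i = R_x(i) - R_y(i); compute d_i^2.
  (4-4)^2=0, (2-2)^2=0, (6-3)^2=9, (5-1)^2=16, (1-5)^2=16, (7-6)^2=1, (3-7)^2=16
sum(d^2) = 58.
Step 3: rho = 1 - 6*58 / (7*(7^2 - 1)) = 1 - 348/336 = -0.035714.
Step 4: Under H0, t = rho * sqrt((n-2)/(1-rho^2)) = -0.0799 ~ t(5).
Step 5: Two-sided p-value from the t-distribution with 5 df = 0.939408.
Step 6: alpha = 0.05. fail to reject H0.

rho = -0.0357, p = 0.939408, fail to reject H0 at alpha = 0.05.


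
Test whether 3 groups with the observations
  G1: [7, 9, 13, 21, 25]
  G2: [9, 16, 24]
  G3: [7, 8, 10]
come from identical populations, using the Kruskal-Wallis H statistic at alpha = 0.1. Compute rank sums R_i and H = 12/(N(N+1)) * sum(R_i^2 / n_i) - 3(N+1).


Step 1: Combine all N = 11 observations and assign midranks.
sorted (value, group, rank): (7,G1,1.5), (7,G3,1.5), (8,G3,3), (9,G1,4.5), (9,G2,4.5), (10,G3,6), (13,G1,7), (16,G2,8), (21,G1,9), (24,G2,10), (25,G1,11)
Step 2: Sum ranks within each group.
R_1 = 33 (n_1 = 5)
R_2 = 22.5 (n_2 = 3)
R_3 = 10.5 (n_3 = 3)
Step 3: H = 12/(N(N+1)) * sum(R_i^2/n_i) - 3(N+1)
     = 12/(11*12) * (33^2/5 + 22.5^2/3 + 10.5^2/3) - 3*12
     = 0.090909 * 423.3 - 36
     = 2.481818.
Step 4: Ties present; correction factor C = 1 - 12/(11^3 - 11) = 0.990909. Corrected H = 2.481818 / 0.990909 = 2.504587.
Step 5: Under H0, H ~ chi^2(2); p-value = 0.285848.
Step 6: alpha = 0.1. fail to reject H0.

H = 2.5046, df = 2, p = 0.285848, fail to reject H0.


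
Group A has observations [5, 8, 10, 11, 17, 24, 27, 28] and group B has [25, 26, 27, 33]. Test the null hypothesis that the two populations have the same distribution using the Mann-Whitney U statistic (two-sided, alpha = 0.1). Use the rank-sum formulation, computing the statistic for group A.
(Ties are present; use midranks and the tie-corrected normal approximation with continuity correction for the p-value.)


Step 1: Combine and sort all 12 observations; assign midranks.
sorted (value, group): (5,X), (8,X), (10,X), (11,X), (17,X), (24,X), (25,Y), (26,Y), (27,X), (27,Y), (28,X), (33,Y)
ranks: 5->1, 8->2, 10->3, 11->4, 17->5, 24->6, 25->7, 26->8, 27->9.5, 27->9.5, 28->11, 33->12
Step 2: Rank sum for X: R1 = 1 + 2 + 3 + 4 + 5 + 6 + 9.5 + 11 = 41.5.
Step 3: U_X = R1 - n1(n1+1)/2 = 41.5 - 8*9/2 = 41.5 - 36 = 5.5.
       U_Y = n1*n2 - U_X = 32 - 5.5 = 26.5.
Step 4: Ties are present, so use the tie-corrected normal approximation (with continuity correction) for the p-value.
Step 5: p-value = 0.088869; compare to alpha = 0.1. reject H0.

U_X = 5.5, p = 0.088869, reject H0 at alpha = 0.1.


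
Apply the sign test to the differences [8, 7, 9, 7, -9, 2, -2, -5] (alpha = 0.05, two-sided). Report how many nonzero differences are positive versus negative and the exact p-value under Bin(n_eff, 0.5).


Step 1: Discard zero differences. Original n = 8; n_eff = number of nonzero differences = 8.
Nonzero differences (with sign): +8, +7, +9, +7, -9, +2, -2, -5
Step 2: Count signs: positive = 5, negative = 3.
Step 3: Under H0: P(positive) = 0.5, so the number of positives S ~ Bin(8, 0.5).
Step 4: Two-sided exact p-value = sum of Bin(8,0.5) probabilities at or below the observed probability = 0.726562.
Step 5: alpha = 0.05. fail to reject H0.

n_eff = 8, pos = 5, neg = 3, p = 0.726562, fail to reject H0.


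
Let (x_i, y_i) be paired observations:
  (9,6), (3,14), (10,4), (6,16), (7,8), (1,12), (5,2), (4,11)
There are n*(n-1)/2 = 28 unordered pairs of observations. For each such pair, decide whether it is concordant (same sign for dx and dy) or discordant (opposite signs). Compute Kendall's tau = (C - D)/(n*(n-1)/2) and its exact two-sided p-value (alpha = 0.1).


Step 1: Enumerate the 28 unordered pairs (i,j) with i<j and classify each by sign(x_j-x_i) * sign(y_j-y_i).
  (1,2):dx=-6,dy=+8->D; (1,3):dx=+1,dy=-2->D; (1,4):dx=-3,dy=+10->D; (1,5):dx=-2,dy=+2->D
  (1,6):dx=-8,dy=+6->D; (1,7):dx=-4,dy=-4->C; (1,8):dx=-5,dy=+5->D; (2,3):dx=+7,dy=-10->D
  (2,4):dx=+3,dy=+2->C; (2,5):dx=+4,dy=-6->D; (2,6):dx=-2,dy=-2->C; (2,7):dx=+2,dy=-12->D
  (2,8):dx=+1,dy=-3->D; (3,4):dx=-4,dy=+12->D; (3,5):dx=-3,dy=+4->D; (3,6):dx=-9,dy=+8->D
  (3,7):dx=-5,dy=-2->C; (3,8):dx=-6,dy=+7->D; (4,5):dx=+1,dy=-8->D; (4,6):dx=-5,dy=-4->C
  (4,7):dx=-1,dy=-14->C; (4,8):dx=-2,dy=-5->C; (5,6):dx=-6,dy=+4->D; (5,7):dx=-2,dy=-6->C
  (5,8):dx=-3,dy=+3->D; (6,7):dx=+4,dy=-10->D; (6,8):dx=+3,dy=-1->D; (7,8):dx=-1,dy=+9->D
Step 2: C = 8, D = 20, total pairs = 28.
Step 3: tau = (C - D)/(n(n-1)/2) = (8 - 20)/28 = -0.428571.
Step 4: Exact two-sided p-value (enumerate n! = 40320 permutations of y under H0): p = 0.178869.
Step 5: alpha = 0.1. fail to reject H0.

tau_b = -0.4286 (C=8, D=20), p = 0.178869, fail to reject H0.


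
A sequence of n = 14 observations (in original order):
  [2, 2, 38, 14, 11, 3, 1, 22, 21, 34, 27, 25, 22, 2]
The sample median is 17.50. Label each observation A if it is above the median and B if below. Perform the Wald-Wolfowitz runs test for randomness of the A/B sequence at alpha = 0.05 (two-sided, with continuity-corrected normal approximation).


Step 1: Compute median = 17.50; label A = above, B = below.
Labels in order: BBABBBBAAAAAAB  (n_A = 7, n_B = 7)
Step 2: Count runs R = 5.
Step 3: Under H0 (random ordering), E[R] = 2*n_A*n_B/(n_A+n_B) + 1 = 2*7*7/14 + 1 = 8.0000.
        Var[R] = 2*n_A*n_B*(2*n_A*n_B - n_A - n_B) / ((n_A+n_B)^2 * (n_A+n_B-1)) = 8232/2548 = 3.2308.
        SD[R] = 1.7974.
Step 4: Continuity-corrected z = (R + 0.5 - E[R]) / SD[R] = (5 + 0.5 - 8.0000) / 1.7974 = -1.3909.
Step 5: Two-sided p-value via normal approximation = 2*(1 - Phi(|z|)) = 0.164264.
Step 6: alpha = 0.05. fail to reject H0.

R = 5, z = -1.3909, p = 0.164264, fail to reject H0.


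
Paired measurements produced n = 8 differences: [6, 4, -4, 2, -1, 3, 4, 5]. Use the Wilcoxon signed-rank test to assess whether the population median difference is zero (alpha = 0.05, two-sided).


Step 1: Drop any zero differences (none here) and take |d_i|.
|d| = [6, 4, 4, 2, 1, 3, 4, 5]
Step 2: Midrank |d_i| (ties get averaged ranks).
ranks: |6|->8, |4|->5, |4|->5, |2|->2, |1|->1, |3|->3, |4|->5, |5|->7
Step 3: Attach original signs; sum ranks with positive sign and with negative sign.
W+ = 8 + 5 + 2 + 3 + 5 + 7 = 30
W- = 5 + 1 = 6
(Check: W+ + W- = 36 should equal n(n+1)/2 = 36.)
Step 4: Test statistic W = min(W+, W-) = 6.
Step 5: Ties in |d|, so use the tie-corrected normal approximation.
        E[W] = n(n+1)/4 = 8*9/4 = 18.
        Tie groups: |d|=4 (t=3); sum(t^3 - t) = 24.
        Var[W] = n(n+1)(2n+1)/24 - sum(t^3-t)/48 = 1224/24 - 24/48 = 50.5.
        z = (W - E[W]) / sqrt(Var[W]) = (6 - 18) / 7.1063 = -1.6886.
        Two-sided p = 2*Phi(z) = 0.091290.
Step 6: alpha = 0.05. fail to reject H0.

W+ = 30, W- = 6, W = min = 6, p = 0.091290, fail to reject H0.


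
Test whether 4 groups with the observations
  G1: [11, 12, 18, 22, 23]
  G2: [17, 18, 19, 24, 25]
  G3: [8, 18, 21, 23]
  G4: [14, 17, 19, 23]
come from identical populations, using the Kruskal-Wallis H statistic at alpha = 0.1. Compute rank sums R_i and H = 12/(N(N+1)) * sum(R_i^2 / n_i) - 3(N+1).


Step 1: Combine all N = 18 observations and assign midranks.
sorted (value, group, rank): (8,G3,1), (11,G1,2), (12,G1,3), (14,G4,4), (17,G2,5.5), (17,G4,5.5), (18,G1,8), (18,G2,8), (18,G3,8), (19,G2,10.5), (19,G4,10.5), (21,G3,12), (22,G1,13), (23,G1,15), (23,G3,15), (23,G4,15), (24,G2,17), (25,G2,18)
Step 2: Sum ranks within each group.
R_1 = 41 (n_1 = 5)
R_2 = 59 (n_2 = 5)
R_3 = 36 (n_3 = 4)
R_4 = 35 (n_4 = 4)
Step 3: H = 12/(N(N+1)) * sum(R_i^2/n_i) - 3(N+1)
     = 12/(18*19) * (41^2/5 + 59^2/5 + 36^2/4 + 35^2/4) - 3*19
     = 0.035088 * 1662.65 - 57
     = 1.338596.
Step 4: Ties present; correction factor C = 1 - 60/(18^3 - 18) = 0.989680. Corrected H = 1.338596 / 0.989680 = 1.352555.
Step 5: Under H0, H ~ chi^2(3); p-value = 0.716693.
Step 6: alpha = 0.1. fail to reject H0.

H = 1.3526, df = 3, p = 0.716693, fail to reject H0.
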